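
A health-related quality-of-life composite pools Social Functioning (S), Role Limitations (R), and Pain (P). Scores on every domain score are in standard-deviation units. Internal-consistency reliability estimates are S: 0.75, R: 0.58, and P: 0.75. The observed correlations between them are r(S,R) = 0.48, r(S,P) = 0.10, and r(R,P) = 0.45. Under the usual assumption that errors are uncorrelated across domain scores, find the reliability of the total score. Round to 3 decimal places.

0.818

Var(S+R+P) = 3 + 2·[0.48 + 0.10 + 0.45] = 3 + 2.06 = 5.06.
Because errors are independent across components, Cov(Tᵢ,Tⱼ) = Cov(Xᵢ,Xⱼ); the off-diagonal part of the true-score variance is the same as above.
True-score variance = [0.75 + 0.58 + 0.75] + 2.06 = 2.08 + 2.06 = 4.14.
Reliability = 4.14 / 5.06 = 0.818.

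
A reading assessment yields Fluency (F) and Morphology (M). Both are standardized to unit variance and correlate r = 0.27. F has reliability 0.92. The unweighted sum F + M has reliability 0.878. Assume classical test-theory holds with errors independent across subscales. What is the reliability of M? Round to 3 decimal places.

0.770

Var(F+M) = 2 + 2·0.27 = 2.540.
True-score variance = ρ_F + ρ_M + 2·0.27, so 0.878 = (0.92 + ρ_M + 0.54) / 2.540.
ρ_M = 0.878·2.540 − 0.92 − 0.54 = 0.770.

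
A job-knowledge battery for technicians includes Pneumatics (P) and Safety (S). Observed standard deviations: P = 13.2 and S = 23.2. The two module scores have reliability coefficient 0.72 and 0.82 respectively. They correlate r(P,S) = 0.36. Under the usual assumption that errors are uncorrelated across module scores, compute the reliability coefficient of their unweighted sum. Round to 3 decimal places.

Var(P+S) = 13.2² + 23.2² + 2·[13.2·23.2·0.36] = 712.48 + 220.493 = 932.973.
Because errors are independent across components, Cov(Tᵢ,Tⱼ) = Cov(Xᵢ,Xⱼ); the off-diagonal part of the true-score variance is the same as above.
True-score variance = [13.2²·0.72 + 23.2²·0.82] + 220.493 = 566.81 + 220.493 = 787.302.
Reliability = 787.302 / 932.973 = 0.844.

0.844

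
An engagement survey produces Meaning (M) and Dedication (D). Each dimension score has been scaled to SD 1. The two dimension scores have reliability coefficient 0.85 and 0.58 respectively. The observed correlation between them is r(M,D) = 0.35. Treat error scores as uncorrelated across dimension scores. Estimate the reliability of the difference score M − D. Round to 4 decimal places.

0.5615

Var(M−D) = 1 + 1 − 2·0.35 = 2 − 0.7 = 1.3.
With uncorrelated errors the cross-covariances are all true-score covariance, so they carry over unchanged; only the diagonal terms shrink to ρᵢσᵢ².
True-score variance = [0.85 + 0.58] − 0.7 = 1.43 − 0.7 = 0.73.
Reliability = 0.73 / 1.3 = 0.5615.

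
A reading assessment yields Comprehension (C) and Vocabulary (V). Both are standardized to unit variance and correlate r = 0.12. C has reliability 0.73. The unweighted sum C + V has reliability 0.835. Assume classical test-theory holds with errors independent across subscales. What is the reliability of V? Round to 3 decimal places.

0.900

Var(C+V) = 2 + 2·0.12 = 2.240.
True-score variance = ρ_C + ρ_V + 2·0.12, so 0.835 = (0.73 + ρ_V + 0.24) / 2.240.
ρ_V = 0.835·2.240 − 0.73 − 0.24 = 0.900.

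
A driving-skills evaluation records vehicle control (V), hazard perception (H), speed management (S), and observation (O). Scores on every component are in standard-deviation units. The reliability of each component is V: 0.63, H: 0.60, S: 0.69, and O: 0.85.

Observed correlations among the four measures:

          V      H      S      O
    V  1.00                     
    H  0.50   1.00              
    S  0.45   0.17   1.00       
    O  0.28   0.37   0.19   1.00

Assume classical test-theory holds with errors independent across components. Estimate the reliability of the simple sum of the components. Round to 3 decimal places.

Var(V+H+S+O) = 4 + 2·[0.50 + 0.45 + 0.28 + 0.17 + 0.37 + 0.19] = 4 + 3.92 = 7.92.
Because errors are independent across components, Cov(Tᵢ,Tⱼ) = Cov(Xᵢ,Xⱼ); the off-diagonal part of the true-score variance is the same as above.
True-score variance = [0.63 + 0.60 + 0.69 + 0.85] + 3.92 = 2.77 + 3.92 = 6.69.
Reliability = 6.69 / 7.92 = 0.845.

0.845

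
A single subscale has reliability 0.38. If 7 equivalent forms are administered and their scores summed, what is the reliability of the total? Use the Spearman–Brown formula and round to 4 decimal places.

0.8110

ρ_k = kρ / (1 + (k−1)ρ) = 7·0.38 / (1 + 6·0.38) = 2.660 / 3.280 = 0.8110.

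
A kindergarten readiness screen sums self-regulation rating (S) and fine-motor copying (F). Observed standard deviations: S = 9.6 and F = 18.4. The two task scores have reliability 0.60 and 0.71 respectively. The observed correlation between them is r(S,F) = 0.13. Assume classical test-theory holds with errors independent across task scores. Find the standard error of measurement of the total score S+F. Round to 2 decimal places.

11.62

Var(total) = 430.72 + 45.9264 = 476.646.
True-score variance = 295.674 + 45.9264 = 341.6, so reliability = 0.7167.
Error variance = 476.646 − 341.6 = 135.046; SEM = √135.046 = 11.62.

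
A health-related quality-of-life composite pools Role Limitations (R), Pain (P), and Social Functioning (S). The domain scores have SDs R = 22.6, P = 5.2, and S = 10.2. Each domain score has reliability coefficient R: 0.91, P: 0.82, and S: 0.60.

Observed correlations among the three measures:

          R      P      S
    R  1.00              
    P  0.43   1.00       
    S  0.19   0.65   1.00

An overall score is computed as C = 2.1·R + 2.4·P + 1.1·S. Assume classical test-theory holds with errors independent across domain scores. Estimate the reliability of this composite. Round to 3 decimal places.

Var(C) = 2.1²·22.6² + 2.4²·5.2² + 1.1²·10.2² + 2·[5.04·22.6·5.2·0.43 + 2.31·22.6·10.2·0.19 + 2.64·5.2·10.2·0.65] = 2534.09 + 893.762 = 3427.85.
Because errors are independent across components, Cov(Tᵢ,Tⱼ) = Cov(Xᵢ,Xⱼ); the off-diagonal part of the true-score variance is the same as above.
True-score variance = [2.1²·22.6²·0.91 + 2.4²·5.2²·0.82 + 1.1²·10.2²·0.60] + 893.762 = 2252.98 + 893.762 = 3146.74.
Reliability = 3146.74 / 3427.85 = 0.918.

0.918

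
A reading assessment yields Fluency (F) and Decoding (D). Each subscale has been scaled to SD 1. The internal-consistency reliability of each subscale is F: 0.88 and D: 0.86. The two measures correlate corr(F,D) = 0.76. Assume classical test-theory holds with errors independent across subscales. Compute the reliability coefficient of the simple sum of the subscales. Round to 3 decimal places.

0.926

Var(F+D) = 2 + 2·[0.76] = 2 + 1.52 = 3.52.
Because errors are independent across components, Cov(Tᵢ,Tⱼ) = Cov(Xᵢ,Xⱼ); the off-diagonal part of the true-score variance is the same as above.
True-score variance = [0.88 + 0.86] + 1.52 = 1.74 + 1.52 = 3.26.
Reliability = 3.26 / 3.52 = 0.926.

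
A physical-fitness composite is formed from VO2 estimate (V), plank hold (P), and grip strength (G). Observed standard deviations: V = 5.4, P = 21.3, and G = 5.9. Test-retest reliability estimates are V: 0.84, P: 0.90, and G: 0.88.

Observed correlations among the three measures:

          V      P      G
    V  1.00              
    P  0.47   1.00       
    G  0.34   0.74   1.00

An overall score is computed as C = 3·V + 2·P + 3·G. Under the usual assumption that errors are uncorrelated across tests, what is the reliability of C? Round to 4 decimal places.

Var(C) = 3²·5.4² + 2²·21.3² + 3²·5.9² + 2·[6·5.4·21.3·0.47 + 9·5.4·5.9·0.34 + 6·21.3·5.9·0.74] = 2390.49 + 1959.65 = 4350.14.
Because errors are independent across components, Cov(Tᵢ,Tⱼ) = Cov(Xᵢ,Xⱼ); the off-diagonal part of the true-score variance is the same as above.
True-score variance = [3²·5.4²·0.84 + 2²·21.3²·0.90 + 3²·5.9²·0.88] + 1959.65 = 2129.43 + 1959.65 = 4089.07.
Reliability = 4089.07 / 4350.14 = 0.9400.

0.9400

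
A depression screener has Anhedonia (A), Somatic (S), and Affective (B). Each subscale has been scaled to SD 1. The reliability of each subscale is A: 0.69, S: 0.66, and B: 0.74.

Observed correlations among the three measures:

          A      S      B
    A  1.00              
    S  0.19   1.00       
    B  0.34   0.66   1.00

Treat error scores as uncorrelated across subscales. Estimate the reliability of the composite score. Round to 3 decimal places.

0.831

Var(A+S+B) = 3 + 2·[0.19 + 0.34 + 0.66] = 3 + 2.38 = 5.38.
Because errors are independent across components, Cov(Tᵢ,Tⱼ) = Cov(Xᵢ,Xⱼ); the off-diagonal part of the true-score variance is the same as above.
True-score variance = [0.69 + 0.66 + 0.74] + 2.38 = 2.09 + 2.38 = 4.47.
Reliability = 4.47 / 5.38 = 0.831.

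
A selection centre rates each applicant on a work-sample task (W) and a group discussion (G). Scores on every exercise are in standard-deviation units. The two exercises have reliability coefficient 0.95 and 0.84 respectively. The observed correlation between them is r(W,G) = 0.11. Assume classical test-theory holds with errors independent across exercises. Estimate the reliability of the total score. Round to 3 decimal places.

0.905

Var(W+G) = 2 + 2·[0.11] = 2 + 0.22 = 2.22.
Because errors are independent across components, Cov(Tᵢ,Tⱼ) = Cov(Xᵢ,Xⱼ); the off-diagonal part of the true-score variance is the same as above.
True-score variance = [0.95 + 0.84] + 0.22 = 1.79 + 0.22 = 2.01.
Reliability = 2.01 / 2.22 = 0.905.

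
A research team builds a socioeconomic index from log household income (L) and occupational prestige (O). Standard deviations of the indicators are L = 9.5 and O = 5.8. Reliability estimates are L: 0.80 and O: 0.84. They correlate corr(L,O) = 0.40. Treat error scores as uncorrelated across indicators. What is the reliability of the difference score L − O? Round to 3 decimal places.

0.706

Var(L−O) = 9.5² + 5.8² − 2·9.5·5.8·0.40 = 123.89 − 44.08 = 79.81.
Under uncorrelated errors the observed covariances equal the true-score covariances, so only the own-variance terms attenuate.
True-score variance = [9.5²·0.80 + 5.8²·0.84] − 44.08 = 100.458 − 44.08 = 56.3776.
Reliability = 56.3776 / 79.81 = 0.706.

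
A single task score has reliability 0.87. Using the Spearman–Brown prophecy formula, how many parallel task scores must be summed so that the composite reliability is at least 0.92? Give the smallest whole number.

2

k ≥ ρ*(1−ρ₁)/(ρ₁(1−ρ*)) = 0.92·0.13 / (0.87·0.08) = 1.718.
Smallest integer k = 2.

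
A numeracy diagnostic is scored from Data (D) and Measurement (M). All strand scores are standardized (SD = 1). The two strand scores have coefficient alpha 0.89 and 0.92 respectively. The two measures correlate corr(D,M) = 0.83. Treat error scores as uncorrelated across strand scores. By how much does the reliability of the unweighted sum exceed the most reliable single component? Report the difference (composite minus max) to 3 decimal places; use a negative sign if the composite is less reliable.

0.028

Var(sum) = 2 + 1.66 = 3.66; true-score variance = 1.81 + 1.66 = 3.47; composite reliability = 0.9481.
Max component reliability = 0.9200.
Difference = 0.9481 − 0.9200 = 0.028.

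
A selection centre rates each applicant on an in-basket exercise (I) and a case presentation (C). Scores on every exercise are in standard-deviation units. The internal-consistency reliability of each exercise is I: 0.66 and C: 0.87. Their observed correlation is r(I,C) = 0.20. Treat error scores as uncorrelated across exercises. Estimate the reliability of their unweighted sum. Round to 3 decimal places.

0.804

Var(I+C) = 2 + 2·[0.20] = 2 + 0.4 = 2.4.
With uncorrelated errors the cross-covariances are all true-score covariance, so they carry over unchanged; only the diagonal terms shrink to ρᵢσᵢ².
True-score variance = [0.66 + 0.87] + 0.4 = 1.53 + 0.4 = 1.93.
Reliability = 1.93 / 2.4 = 0.804.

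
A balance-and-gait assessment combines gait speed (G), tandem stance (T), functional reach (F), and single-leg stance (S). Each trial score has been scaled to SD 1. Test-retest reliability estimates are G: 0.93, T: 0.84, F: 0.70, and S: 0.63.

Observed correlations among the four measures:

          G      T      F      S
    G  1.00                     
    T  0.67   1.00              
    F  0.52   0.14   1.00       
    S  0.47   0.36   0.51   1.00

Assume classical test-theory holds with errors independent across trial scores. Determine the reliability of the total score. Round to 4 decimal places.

Var(G+T+F+S) = 4 + 2·[0.67 + 0.52 + 0.47 + 0.14 + 0.36 + 0.51] = 4 + 5.34 = 9.34.
With uncorrelated errors the cross-covariances are all true-score covariance, so they carry over unchanged; only the diagonal terms shrink to ρᵢσᵢ².
True-score variance = [0.93 + 0.84 + 0.70 + 0.63] + 5.34 = 3.1 + 5.34 = 8.44.
Reliability = 8.44 / 9.34 = 0.9036.

0.9036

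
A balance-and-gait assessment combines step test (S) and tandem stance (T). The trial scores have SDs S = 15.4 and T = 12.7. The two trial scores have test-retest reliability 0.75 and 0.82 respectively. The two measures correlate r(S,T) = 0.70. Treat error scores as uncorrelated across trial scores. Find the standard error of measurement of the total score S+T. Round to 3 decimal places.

Var(total) = 398.45 + 273.812 = 672.262.
True-score variance = 310.128 + 273.812 = 583.94, so reliability = 0.8686.
Error variance = 672.262 − 583.94 = 88.3222; SEM = √88.3222 = 9.398.

9.398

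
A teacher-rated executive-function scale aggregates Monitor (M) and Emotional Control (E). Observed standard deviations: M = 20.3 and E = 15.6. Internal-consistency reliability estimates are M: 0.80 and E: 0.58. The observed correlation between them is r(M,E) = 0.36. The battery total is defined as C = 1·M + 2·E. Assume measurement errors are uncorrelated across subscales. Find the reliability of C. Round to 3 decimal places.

Var(C) = 20.3² + 2²·15.6² + 2·[2·20.3·15.6·0.36] = 1385.53 + 456.019 = 1841.55.
Under uncorrelated errors the observed covariances equal the true-score covariances, so only the own-variance terms attenuate.
True-score variance = [20.3²·0.80 + 2²·15.6²·0.58] + 456.019 = 894.267 + 456.019 = 1350.29.
Reliability = 1350.29 / 1841.55 = 0.733.

0.733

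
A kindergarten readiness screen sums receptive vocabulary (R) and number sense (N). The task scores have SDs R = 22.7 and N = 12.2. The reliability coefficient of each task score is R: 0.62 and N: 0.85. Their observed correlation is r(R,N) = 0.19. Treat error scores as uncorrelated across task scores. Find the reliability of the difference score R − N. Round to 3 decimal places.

Var(R−N) = 22.7² + 12.2² − 2·22.7·12.2·0.19 = 664.13 − 105.237 = 558.893.
With uncorrelated errors the cross-covariances are all true-score covariance, so they carry over unchanged; only the diagonal terms shrink to ρᵢσᵢ².
True-score variance = [22.7²·0.62 + 12.2²·0.85] − 105.237 = 445.994 − 105.237 = 340.757.
Reliability = 340.757 / 558.893 = 0.610.

0.610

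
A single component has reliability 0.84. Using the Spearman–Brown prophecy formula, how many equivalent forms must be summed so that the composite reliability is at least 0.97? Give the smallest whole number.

k ≥ ρ*(1−ρ₁)/(ρ₁(1−ρ*)) = 0.97·0.16 / (0.84·0.03) = 6.159.
Smallest integer k = 7.

7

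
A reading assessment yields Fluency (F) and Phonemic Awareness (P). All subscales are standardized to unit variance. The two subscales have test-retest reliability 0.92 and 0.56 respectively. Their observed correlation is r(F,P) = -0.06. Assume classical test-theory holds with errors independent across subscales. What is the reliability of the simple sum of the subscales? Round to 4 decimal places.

Var(F+P) = 2 + 2·[(-0.06)] = 2 − 0.12 = 1.88.
With uncorrelated errors the cross-covariances are all true-score covariance, so they carry over unchanged; only the diagonal terms shrink to ρᵢσᵢ².
True-score variance = [0.92 + 0.56] − 0.12 = 1.48 − 0.12 = 1.36.
Reliability = 1.36 / 1.88 = 0.7234.

0.7234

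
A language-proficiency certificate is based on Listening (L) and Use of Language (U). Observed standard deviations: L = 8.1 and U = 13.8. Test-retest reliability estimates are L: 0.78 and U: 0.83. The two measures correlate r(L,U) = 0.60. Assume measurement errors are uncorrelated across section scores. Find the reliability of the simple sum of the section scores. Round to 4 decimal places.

Var(L+U) = 8.1² + 13.8² + 2·[8.1·13.8·0.60] = 256.05 + 134.136 = 390.186.
Under uncorrelated errors the observed covariances equal the true-score covariances, so only the own-variance terms attenuate.
True-score variance = [8.1²·0.78 + 13.8²·0.83] + 134.136 = 209.241 + 134.136 = 343.377.
Reliability = 343.377 / 390.186 = 0.8800.

0.8800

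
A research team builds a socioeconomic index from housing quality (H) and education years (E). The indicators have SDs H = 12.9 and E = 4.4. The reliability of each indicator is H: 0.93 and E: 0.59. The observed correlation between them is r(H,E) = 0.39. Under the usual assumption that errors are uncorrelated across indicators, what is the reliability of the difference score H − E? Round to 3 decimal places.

0.862

Var(H−E) = 12.9² + 4.4² − 2·12.9·4.4·0.39 = 185.77 − 44.2728 = 141.497.
Because errors are independent across components, Cov(Tᵢ,Tⱼ) = Cov(Xᵢ,Xⱼ); the off-diagonal part of the true-score variance is the same as above.
True-score variance = [12.9²·0.93 + 4.4²·0.59] − 44.2728 = 166.184 − 44.2728 = 121.911.
Reliability = 121.911 / 141.497 = 0.862.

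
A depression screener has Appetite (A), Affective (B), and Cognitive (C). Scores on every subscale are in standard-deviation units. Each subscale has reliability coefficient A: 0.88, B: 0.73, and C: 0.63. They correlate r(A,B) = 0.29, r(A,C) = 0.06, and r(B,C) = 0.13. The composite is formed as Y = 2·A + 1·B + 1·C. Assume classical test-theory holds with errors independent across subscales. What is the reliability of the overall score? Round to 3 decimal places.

Var(Y) = 2² + 1 + 1 + 2·[2·0.29 + 2·0.06 + 0.13] = 6 + 1.66 = 7.66.
Because errors are independent across components, Cov(Tᵢ,Tⱼ) = Cov(Xᵢ,Xⱼ); the off-diagonal part of the true-score variance is the same as above.
True-score variance = [2²·0.88 + 0.73 + 0.63] + 1.66 = 4.88 + 1.66 = 6.54.
Reliability = 6.54 / 7.66 = 0.854.

0.854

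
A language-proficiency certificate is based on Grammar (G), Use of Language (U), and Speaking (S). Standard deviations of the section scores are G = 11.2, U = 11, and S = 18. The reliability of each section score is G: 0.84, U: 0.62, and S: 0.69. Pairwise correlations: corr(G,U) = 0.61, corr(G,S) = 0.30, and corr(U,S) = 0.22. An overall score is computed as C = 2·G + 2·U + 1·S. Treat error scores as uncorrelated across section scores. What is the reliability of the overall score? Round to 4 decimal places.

Var(C) = 2²·11.2² + 2²·11² + 18² + 2·[4·11.2·11·0.61 + 2·11.2·18·0.30 + 2·11·18·0.22] = 1309.76 + 1017.38 = 2327.14.
Because errors are independent across components, Cov(Tᵢ,Tⱼ) = Cov(Xᵢ,Xⱼ); the off-diagonal part of the true-score variance is the same as above.
True-score variance = [2²·11.2²·0.84 + 2²·11²·0.62 + 18²·0.69] + 1017.38 = 945.118 + 1017.38 = 1962.49.
Reliability = 1962.49 / 2327.14 = 0.8433.

0.8433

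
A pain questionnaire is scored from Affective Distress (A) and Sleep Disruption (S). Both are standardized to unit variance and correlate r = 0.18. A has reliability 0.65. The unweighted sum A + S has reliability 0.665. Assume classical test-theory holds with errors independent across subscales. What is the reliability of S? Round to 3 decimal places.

0.559

Var(A+S) = 2 + 2·0.18 = 2.360.
True-score variance = ρ_A + ρ_S + 2·0.18, so 0.665 = (0.65 + ρ_S + 0.36) / 2.360.
ρ_S = 0.665·2.360 − 0.65 − 0.36 = 0.559.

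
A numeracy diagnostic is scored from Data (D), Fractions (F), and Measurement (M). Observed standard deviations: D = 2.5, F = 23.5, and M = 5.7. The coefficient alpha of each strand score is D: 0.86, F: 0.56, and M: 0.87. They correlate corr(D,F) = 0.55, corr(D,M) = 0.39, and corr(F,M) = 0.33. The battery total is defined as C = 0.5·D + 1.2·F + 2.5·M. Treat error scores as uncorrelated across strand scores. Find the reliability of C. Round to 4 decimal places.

0.7143

Var(C) = 0.5²·2.5² + 1.2²·23.5² + 2.5²·5.7² + 2·[0.6·2.5·23.5·0.55 + 1.25·2.5·5.7·0.39 + 3·23.5·5.7·0.33] = 999.865 + 317.89 = 1317.75.
With uncorrelated errors the cross-covariances are all true-score covariance, so they carry over unchanged; only the diagonal terms shrink to ρᵢσᵢ².
True-score variance = [0.5²·2.5²·0.86 + 1.2²·23.5²·0.56 + 2.5²·5.7²·0.87] + 317.89 = 623.343 + 317.89 = 941.232.
Reliability = 941.232 / 1317.75 = 0.7143.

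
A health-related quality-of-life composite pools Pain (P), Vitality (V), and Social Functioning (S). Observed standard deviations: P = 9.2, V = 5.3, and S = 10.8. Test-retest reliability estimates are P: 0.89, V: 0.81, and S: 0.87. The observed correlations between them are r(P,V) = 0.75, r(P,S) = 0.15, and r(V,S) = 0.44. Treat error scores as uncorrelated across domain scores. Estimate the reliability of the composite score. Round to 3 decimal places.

0.922

Var(P+V+S) = 9.2² + 5.3² + 10.8² + 2·[9.2·5.3·0.75 + 9.2·10.8·0.15 + 5.3·10.8·0.44] = 229.37 + 153.319 = 382.689.
Because errors are independent across components, Cov(Tᵢ,Tⱼ) = Cov(Xᵢ,Xⱼ); the off-diagonal part of the true-score variance is the same as above.
True-score variance = [9.2²·0.89 + 5.3²·0.81 + 10.8²·0.87] + 153.319 = 199.559 + 153.319 = 352.879.
Reliability = 352.879 / 382.689 = 0.922.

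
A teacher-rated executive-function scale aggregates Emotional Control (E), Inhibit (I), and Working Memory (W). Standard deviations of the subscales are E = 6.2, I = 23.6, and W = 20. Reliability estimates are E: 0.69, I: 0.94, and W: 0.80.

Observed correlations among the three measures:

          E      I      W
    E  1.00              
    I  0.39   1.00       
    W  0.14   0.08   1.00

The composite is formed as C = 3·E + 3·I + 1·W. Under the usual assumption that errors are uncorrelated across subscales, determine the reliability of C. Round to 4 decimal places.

0.9314

Var(C) = 3²·6.2² + 3²·23.6² + 20² + 2·[9·6.2·23.6·0.39 + 3·6.2·20·0.14 + 3·23.6·20·0.08] = 5758.6 + 1357.89 = 7116.49.
Because errors are independent across components, Cov(Tᵢ,Tⱼ) = Cov(Xᵢ,Xⱼ); the off-diagonal part of the true-score variance is the same as above.
True-score variance = [3²·6.2²·0.69 + 3²·23.6²·0.94 + 20²·0.80] + 1357.89 = 5270.59 + 1357.89 = 6628.48.
Reliability = 6628.48 / 7116.49 = 0.9314.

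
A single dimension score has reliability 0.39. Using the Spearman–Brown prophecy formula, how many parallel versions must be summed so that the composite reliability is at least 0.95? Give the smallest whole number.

k ≥ ρ*(1−ρ₁)/(ρ₁(1−ρ*)) = 0.95·0.61 / (0.39·0.05) = 29.718.
Smallest integer k = 30.

30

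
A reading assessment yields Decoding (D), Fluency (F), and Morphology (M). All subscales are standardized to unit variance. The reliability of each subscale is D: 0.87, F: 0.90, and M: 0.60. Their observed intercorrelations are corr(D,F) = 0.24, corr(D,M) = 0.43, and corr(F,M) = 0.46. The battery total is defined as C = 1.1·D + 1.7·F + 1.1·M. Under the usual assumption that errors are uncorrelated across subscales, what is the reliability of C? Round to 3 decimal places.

0.896

Var(C) = 1.1² + 1.7² + 1.1² + 2·[1.87·0.24 + 1.21·0.43 + 1.87·0.46] = 5.31 + 3.6586 = 8.9686.
With uncorrelated errors the cross-covariances are all true-score covariance, so they carry over unchanged; only the diagonal terms shrink to ρᵢσᵢ².
True-score variance = [1.1²·0.87 + 1.7²·0.90 + 1.1²·0.60] + 3.6586 = 4.3797 + 3.6586 = 8.0383.
Reliability = 8.0383 / 8.9686 = 0.896.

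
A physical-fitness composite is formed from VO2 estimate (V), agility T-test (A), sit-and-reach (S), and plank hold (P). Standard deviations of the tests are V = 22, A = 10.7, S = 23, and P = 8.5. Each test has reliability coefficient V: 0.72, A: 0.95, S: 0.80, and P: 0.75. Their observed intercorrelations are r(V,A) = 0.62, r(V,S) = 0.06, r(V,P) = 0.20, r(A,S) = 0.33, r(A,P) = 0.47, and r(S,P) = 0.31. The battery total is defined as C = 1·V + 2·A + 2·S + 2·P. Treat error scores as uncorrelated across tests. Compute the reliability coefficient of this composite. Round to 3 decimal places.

Var(C) = 22² + 2²·10.7² + 2²·23² + 2²·8.5² + 2·[2·22·10.7·0.62 + 2·22·23·0.06 + 2·22·8.5·0.20 + 4·10.7·23·0.33 + 4·10.7·8.5·0.47 + 4·23·8.5·0.31] = 3346.96 + 2331.35 = 5678.31.
Under uncorrelated errors the observed covariances equal the true-score covariances, so only the own-variance terms attenuate.
True-score variance = [22²·0.72 + 2²·10.7²·0.95 + 2²·23²·0.80 + 2²·8.5²·0.75] + 2331.35 = 2693.09 + 2331.35 = 5024.44.
Reliability = 5024.44 / 5678.31 = 0.885.

0.885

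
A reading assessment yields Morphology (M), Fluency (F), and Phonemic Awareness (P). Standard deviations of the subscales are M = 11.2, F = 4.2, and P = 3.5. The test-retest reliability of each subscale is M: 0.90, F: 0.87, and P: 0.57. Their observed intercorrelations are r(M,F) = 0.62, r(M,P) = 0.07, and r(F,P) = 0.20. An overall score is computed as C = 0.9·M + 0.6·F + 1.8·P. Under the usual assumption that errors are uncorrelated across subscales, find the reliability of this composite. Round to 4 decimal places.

0.8557

Var(C) = 0.9²·11.2² + 0.6²·4.2² + 1.8²·3.5² + 2·[0.54·11.2·4.2·0.62 + 1.62·11.2·3.5·0.07 + 1.08·4.2·3.5·0.20] = 147.647 + 46.7389 = 194.386.
Under uncorrelated errors the observed covariances equal the true-score covariances, so only the own-variance terms attenuate.
True-score variance = [0.9²·11.2²·0.90 + 0.6²·4.2²·0.87 + 1.8²·3.5²·0.57] + 46.7389 = 119.594 + 46.7389 = 166.333.
Reliability = 166.333 / 194.386 = 0.8557.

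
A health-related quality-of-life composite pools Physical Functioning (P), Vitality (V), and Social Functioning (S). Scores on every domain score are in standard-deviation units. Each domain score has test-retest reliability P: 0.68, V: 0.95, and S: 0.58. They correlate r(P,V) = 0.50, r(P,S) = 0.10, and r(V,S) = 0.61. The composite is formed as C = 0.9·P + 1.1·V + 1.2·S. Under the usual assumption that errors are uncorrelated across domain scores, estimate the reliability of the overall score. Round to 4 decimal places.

0.8527

Var(C) = 0.9² + 1.1² + 1.2² + 2·[0.99·0.50 + 1.08·0.10 + 1.32·0.61] = 3.46 + 2.8164 = 6.2764.
With uncorrelated errors the cross-covariances are all true-score covariance, so they carry over unchanged; only the diagonal terms shrink to ρᵢσᵢ².
True-score variance = [0.9²·0.68 + 1.1²·0.95 + 1.2²·0.58] + 2.8164 = 2.5355 + 2.8164 = 5.3519.
Reliability = 5.3519 / 6.2764 = 0.8527.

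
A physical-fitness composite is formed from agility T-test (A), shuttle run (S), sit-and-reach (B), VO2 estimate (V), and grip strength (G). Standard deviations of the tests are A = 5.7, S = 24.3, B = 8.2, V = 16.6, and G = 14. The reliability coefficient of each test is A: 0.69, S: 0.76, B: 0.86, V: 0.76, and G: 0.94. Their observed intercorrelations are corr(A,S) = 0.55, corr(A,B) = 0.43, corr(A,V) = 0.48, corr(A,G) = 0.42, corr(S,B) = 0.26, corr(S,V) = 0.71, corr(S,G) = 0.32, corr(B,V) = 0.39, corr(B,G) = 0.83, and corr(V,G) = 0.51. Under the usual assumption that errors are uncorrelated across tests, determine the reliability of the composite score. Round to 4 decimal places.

0.9187

Var(A+S+B+V+G) = 5.7² + 24.3² + 8.2² + 16.6² + 14² + 2·[5.7·24.3·0.55 + 5.7·8.2·0.43 + 5.7·16.6·0.48 + 5.7·14·0.42 + 24.3·8.2·0.26 + 24.3·16.6·0.71 + 24.3·14·0.32 + 8.2·16.6·0.39 + 8.2·14·0.83 + 16.6·14·0.51] = 1161.78 + 1778.36 = 2940.14.
With uncorrelated errors the cross-covariances are all true-score covariance, so they carry over unchanged; only the diagonal terms shrink to ρᵢσᵢ².
True-score variance = [5.7²·0.69 + 24.3²·0.76 + 8.2²·0.86 + 16.6²·0.76 + 14²·0.94] + 1778.36 = 922.683 + 1778.36 = 2701.04.
Reliability = 2701.04 / 2940.14 = 0.9187.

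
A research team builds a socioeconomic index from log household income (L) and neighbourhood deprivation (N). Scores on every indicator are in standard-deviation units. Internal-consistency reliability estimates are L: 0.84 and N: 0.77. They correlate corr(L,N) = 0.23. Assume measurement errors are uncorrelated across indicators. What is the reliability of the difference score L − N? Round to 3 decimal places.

Var(L−N) = 1 + 1 − 2·0.23 = 2 − 0.46 = 1.54.
With uncorrelated errors the cross-covariances are all true-score covariance, so they carry over unchanged; only the diagonal terms shrink to ρᵢσᵢ².
True-score variance = [0.84 + 0.77] − 0.46 = 1.61 − 0.46 = 1.15.
Reliability = 1.15 / 1.54 = 0.747.

0.747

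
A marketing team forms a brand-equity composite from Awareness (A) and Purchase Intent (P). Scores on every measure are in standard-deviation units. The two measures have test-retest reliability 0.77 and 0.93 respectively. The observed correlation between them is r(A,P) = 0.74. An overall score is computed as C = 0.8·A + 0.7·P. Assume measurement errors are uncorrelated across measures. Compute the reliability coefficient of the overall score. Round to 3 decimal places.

0.907

Var(C) = 0.8² + 0.7² + 2·[0.56·0.74] = 1.13 + 0.8288 = 1.9588.
With uncorrelated errors the cross-covariances are all true-score covariance, so they carry over unchanged; only the diagonal terms shrink to ρᵢσᵢ².
True-score variance = [0.8²·0.77 + 0.7²·0.93] + 0.8288 = 0.9485 + 0.8288 = 1.7773.
Reliability = 1.7773 / 1.9588 = 0.907.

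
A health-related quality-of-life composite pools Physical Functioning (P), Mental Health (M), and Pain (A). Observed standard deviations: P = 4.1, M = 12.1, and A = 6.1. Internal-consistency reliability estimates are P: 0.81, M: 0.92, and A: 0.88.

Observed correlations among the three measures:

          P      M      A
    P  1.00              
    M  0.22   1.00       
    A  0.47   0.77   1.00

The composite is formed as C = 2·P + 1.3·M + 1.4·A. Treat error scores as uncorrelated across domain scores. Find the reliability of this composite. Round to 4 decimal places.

Var(C) = 2²·4.1² + 1.3²·12.1² + 1.4²·6.1² + 2·[2.6·4.1·12.1·0.22 + 2.8·4.1·6.1·0.47 + 1.82·12.1·6.1·0.77] = 387.604 + 329.455 = 717.059.
Under uncorrelated errors the observed covariances equal the true-score covariances, so only the own-variance terms attenuate.
True-score variance = [2²·4.1²·0.81 + 1.3²·12.1²·0.92 + 1.4²·6.1²·0.88] + 329.455 = 346.282 + 329.455 = 675.737.
Reliability = 675.737 / 717.059 = 0.9424.

0.9424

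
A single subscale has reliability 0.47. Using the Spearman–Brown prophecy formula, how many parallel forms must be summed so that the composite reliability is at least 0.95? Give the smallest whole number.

22

k ≥ ρ*(1−ρ₁)/(ρ₁(1−ρ*)) = 0.95·0.53 / (0.47·0.05) = 21.426.
Smallest integer k = 22.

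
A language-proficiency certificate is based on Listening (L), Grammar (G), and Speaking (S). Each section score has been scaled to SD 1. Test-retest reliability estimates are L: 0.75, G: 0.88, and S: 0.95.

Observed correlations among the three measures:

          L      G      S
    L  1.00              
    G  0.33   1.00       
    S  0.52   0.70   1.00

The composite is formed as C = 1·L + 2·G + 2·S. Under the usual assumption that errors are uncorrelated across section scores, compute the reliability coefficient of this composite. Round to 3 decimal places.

Var(C) = 1 + 2² + 2² + 2·[2·0.33 + 2·0.52 + 4·0.70] = 9 + 9 = 18.
Under uncorrelated errors the observed covariances equal the true-score covariances, so only the own-variance terms attenuate.
True-score variance = [0.75 + 2²·0.88 + 2²·0.95] + 9 = 8.07 + 9 = 17.07.
Reliability = 17.07 / 18 = 0.948.

0.948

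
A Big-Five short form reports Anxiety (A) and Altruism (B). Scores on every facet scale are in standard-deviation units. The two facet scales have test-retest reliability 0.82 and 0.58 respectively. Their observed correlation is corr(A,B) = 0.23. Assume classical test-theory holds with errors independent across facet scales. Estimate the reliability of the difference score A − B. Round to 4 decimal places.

Var(A−B) = 1 + 1 − 2·0.23 = 2 − 0.46 = 1.54.
With uncorrelated errors the cross-covariances are all true-score covariance, so they carry over unchanged; only the diagonal terms shrink to ρᵢσᵢ².
True-score variance = [0.82 + 0.58] − 0.46 = 1.4 − 0.46 = 0.94.
Reliability = 0.94 / 1.54 = 0.6104.

0.6104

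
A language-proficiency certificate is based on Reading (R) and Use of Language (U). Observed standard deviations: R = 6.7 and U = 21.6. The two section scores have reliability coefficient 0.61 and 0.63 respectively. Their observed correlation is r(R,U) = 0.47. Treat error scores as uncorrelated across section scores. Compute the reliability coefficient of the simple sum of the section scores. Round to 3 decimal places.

0.706

Var(R+U) = 6.7² + 21.6² + 2·[6.7·21.6·0.47] = 511.45 + 136.037 = 647.487.
Because errors are independent across components, Cov(Tᵢ,Tⱼ) = Cov(Xᵢ,Xⱼ); the off-diagonal part of the true-score variance is the same as above.
True-score variance = [6.7²·0.61 + 21.6²·0.63] + 136.037 = 321.316 + 136.037 = 457.353.
Reliability = 457.353 / 647.487 = 0.706.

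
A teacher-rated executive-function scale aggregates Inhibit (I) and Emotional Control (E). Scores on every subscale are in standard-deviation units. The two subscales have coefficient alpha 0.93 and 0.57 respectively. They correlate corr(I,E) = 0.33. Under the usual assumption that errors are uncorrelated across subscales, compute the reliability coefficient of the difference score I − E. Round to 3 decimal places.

0.627

Var(I−E) = 1 + 1 − 2·0.33 = 2 − 0.66 = 1.34.
Because errors are independent across components, Cov(Tᵢ,Tⱼ) = Cov(Xᵢ,Xⱼ); the off-diagonal part of the true-score variance is the same as above.
True-score variance = [0.93 + 0.57] − 0.66 = 1.5 − 0.66 = 0.84.
Reliability = 0.84 / 1.34 = 0.627.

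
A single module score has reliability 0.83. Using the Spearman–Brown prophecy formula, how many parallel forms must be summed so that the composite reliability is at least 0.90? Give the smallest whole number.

k ≥ ρ*(1−ρ₁)/(ρ₁(1−ρ*)) = 0.90·0.17 / (0.83·0.10) = 1.843.
Smallest integer k = 2.

2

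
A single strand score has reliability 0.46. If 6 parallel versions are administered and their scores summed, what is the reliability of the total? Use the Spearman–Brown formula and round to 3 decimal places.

ρ_k = kρ / (1 + (k−1)ρ) = 6·0.46 / (1 + 5·0.46) = 2.760 / 3.300 = 0.836.

0.836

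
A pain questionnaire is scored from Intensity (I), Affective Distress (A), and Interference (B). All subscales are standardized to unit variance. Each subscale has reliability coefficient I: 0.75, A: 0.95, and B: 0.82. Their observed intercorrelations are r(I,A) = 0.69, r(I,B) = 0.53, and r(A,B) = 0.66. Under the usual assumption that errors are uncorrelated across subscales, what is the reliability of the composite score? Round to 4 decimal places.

Var(I+A+B) = 3 + 2·[0.69 + 0.53 + 0.66] = 3 + 3.76 = 6.76.
Under uncorrelated errors the observed covariances equal the true-score covariances, so only the own-variance terms attenuate.
True-score variance = [0.75 + 0.95 + 0.82] + 3.76 = 2.52 + 3.76 = 6.28.
Reliability = 6.28 / 6.76 = 0.9290.

0.9290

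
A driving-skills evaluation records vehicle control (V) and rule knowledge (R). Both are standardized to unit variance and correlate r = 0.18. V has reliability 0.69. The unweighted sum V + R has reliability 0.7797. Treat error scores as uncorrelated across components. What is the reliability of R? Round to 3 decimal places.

Var(V+R) = 2 + 2·0.18 = 2.360.
True-score variance = ρ_V + ρ_R + 2·0.18, so 0.7797 = (0.69 + ρ_R + 0.36) / 2.360.
ρ_R = 0.7797·2.360 − 0.69 − 0.36 = 0.790.

0.790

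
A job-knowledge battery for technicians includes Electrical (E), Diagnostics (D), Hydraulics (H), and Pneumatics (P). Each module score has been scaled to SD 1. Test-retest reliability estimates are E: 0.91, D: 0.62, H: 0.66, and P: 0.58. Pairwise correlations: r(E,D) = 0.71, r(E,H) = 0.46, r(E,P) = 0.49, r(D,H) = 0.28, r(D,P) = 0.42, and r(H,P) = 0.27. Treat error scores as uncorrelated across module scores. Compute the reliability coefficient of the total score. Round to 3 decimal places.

Var(E+D+H+P) = 4 + 2·[0.71 + 0.46 + 0.49 + 0.28 + 0.42 + 0.27] = 4 + 5.26 = 9.26.
Because errors are independent across components, Cov(Tᵢ,Tⱼ) = Cov(Xᵢ,Xⱼ); the off-diagonal part of the true-score variance is the same as above.
True-score variance = [0.91 + 0.62 + 0.66 + 0.58] + 5.26 = 2.77 + 5.26 = 8.03.
Reliability = 8.03 / 9.26 = 0.867.

0.867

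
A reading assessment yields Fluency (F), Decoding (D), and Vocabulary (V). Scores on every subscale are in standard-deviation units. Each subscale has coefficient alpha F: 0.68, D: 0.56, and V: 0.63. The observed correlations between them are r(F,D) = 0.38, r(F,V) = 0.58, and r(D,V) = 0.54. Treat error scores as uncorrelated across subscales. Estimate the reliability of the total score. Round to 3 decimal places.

0.812

Var(F+D+V) = 3 + 2·[0.38 + 0.58 + 0.54] = 3 + 3 = 6.
Under uncorrelated errors the observed covariances equal the true-score covariances, so only the own-variance terms attenuate.
True-score variance = [0.68 + 0.56 + 0.63] + 3 = 1.87 + 3 = 4.87.
Reliability = 4.87 / 6 = 0.812.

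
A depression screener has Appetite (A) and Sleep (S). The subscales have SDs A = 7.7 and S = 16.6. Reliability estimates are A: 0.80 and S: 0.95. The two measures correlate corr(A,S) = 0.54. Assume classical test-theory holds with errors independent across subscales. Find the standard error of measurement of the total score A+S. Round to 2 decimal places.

5.06

Var(total) = 334.85 + 138.046 = 472.896.
True-score variance = 309.214 + 138.046 = 447.26, so reliability = 0.9458.
Error variance = 472.896 − 447.26 = 25.636; SEM = √25.636 = 5.06.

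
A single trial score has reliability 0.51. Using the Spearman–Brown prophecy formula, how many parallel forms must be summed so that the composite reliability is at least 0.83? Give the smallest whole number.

k ≥ ρ*(1−ρ₁)/(ρ₁(1−ρ*)) = 0.83·0.49 / (0.51·0.17) = 4.691.
Smallest integer k = 5.

5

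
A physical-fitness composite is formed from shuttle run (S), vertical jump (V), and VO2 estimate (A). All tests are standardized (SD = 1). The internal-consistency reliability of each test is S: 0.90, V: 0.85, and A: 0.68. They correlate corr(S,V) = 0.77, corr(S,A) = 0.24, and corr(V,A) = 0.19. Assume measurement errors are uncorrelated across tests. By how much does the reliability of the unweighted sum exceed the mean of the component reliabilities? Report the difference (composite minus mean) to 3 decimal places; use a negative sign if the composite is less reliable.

Var(sum) = 3 + 2.4 = 5.4; true-score variance = 2.43 + 2.4 = 4.83; composite reliability = 0.8944.
Mean component reliability = 0.8100.
Difference = 0.8944 − 0.8100 = 0.084.

0.084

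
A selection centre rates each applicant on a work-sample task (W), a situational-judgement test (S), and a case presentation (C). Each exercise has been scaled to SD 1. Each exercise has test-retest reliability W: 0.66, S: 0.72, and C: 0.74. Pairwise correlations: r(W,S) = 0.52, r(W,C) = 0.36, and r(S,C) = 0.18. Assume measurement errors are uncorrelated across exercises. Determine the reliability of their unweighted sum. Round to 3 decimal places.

Var(W+S+C) = 3 + 2·[0.52 + 0.36 + 0.18] = 3 + 2.12 = 5.12.
With uncorrelated errors the cross-covariances are all true-score covariance, so they carry over unchanged; only the diagonal terms shrink to ρᵢσᵢ².
True-score variance = [0.66 + 0.72 + 0.74] + 2.12 = 2.12 + 2.12 = 4.24.
Reliability = 4.24 / 5.12 = 0.828.

0.828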